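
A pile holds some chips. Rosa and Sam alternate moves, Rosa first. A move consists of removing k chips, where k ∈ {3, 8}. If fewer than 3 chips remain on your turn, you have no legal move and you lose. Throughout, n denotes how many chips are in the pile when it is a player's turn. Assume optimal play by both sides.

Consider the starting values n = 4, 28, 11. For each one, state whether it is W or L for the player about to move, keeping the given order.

4: W, 28: L, 11: L

Use the standard recursion: the mover loses at a terminal position; elsewhere, the mover wins exactly when some move hands the opponent an L position.
n=0: no move → L
n=1: no move → L
n=2: no move → L
n=3: W (go to 0, an L position)
n=4: W (go to 1, an L position)
n=5: W (go to 2, an L position)
n=6: L (sole option 3(W) is W)
n=7: L (sole option 4(W) is W)
n=8: W (go to 0, an L position)
n=9: W (go to 6, an L position)
n=10: W (go to 7, an L position)
n=11: L (options 8(W), 3(W) are all W)
n=12: L (options 9(W), 4(W) are all W)
n=13: L (options 10(W), 5(W) are all W)
n=14: W (go to 11, an L position)
n=15: W (go to 12, an L position)
n=16: W (go to 13, an L position)
n=17: L (options 14(W), 9(W) are all W)
n=18: L (options 15(W), 10(W) are all W)
n=19: W (go to 11, an L position)
n=20: W (go to 17, an L position)
n=21: W (go to 18, an L position)
n=22: L (options 19(W), 14(W) are all W)
n=23: L (options 20(W), 15(W) are all W)
n=24: L (options 21(W), 16(W) are all W)
n=25: W (go to 22, an L position)
n=26: W (go to 23, an L position)
n=27: W (go to 24, an L position)
n=28: L (options 25(W), 20(W) are all W)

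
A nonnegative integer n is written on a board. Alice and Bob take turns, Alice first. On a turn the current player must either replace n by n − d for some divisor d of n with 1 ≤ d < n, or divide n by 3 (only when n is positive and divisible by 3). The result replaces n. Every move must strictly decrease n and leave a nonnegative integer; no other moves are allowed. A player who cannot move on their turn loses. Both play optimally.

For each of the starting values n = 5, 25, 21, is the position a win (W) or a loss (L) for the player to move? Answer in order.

Positions with no move are L. A position that does have a move is losing for the player to move precisely when every available move leads to a winning position for the opponent. Fill in the labels:
n=0: no move → L
n=1: no move → L
n=2: →1(L), so W
n=3: →1(L), so W
n=4: →2(W), 3(W) — all W, so L
n=5: →4(L), so W
n=6: →4(L), so W
n=7: →6(W) only, which is W, so L
n=8: →4(L), so W
n=9: →3(W), 6(W), 8(W) — all W, so L
n=10: →9(L), so W
n=11: →10(W) only, which is W, so L
n=12: →4(L), so W
n=13: →12(W) only, which is W, so L
n=14: →7(L), so W
n=15: →5(W), 10(W), 12(W), 14(W) — all W, so L
n=16: →15(L), so W
n=17: →16(W) only, which is W, so L
n=18: →9(L), so W
n=19: →18(W) only, which is W, so L
n=20: →15(L), so W
n=21: →7(L), so W
n=22: →11(L), so W
n=23: →22(W) only, which is W, so L
n=24: →23(L), so W
n=25: →20(W), 24(W) — all W, so L

5: W, 25: L, 21: W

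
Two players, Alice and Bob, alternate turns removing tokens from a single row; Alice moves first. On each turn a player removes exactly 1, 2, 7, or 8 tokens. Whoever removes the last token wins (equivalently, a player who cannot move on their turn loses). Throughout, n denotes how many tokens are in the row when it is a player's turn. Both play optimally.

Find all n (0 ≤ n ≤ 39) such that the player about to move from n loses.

Build the W/L table. Terminal = L. A non-terminal position is W if it has a move to some L; otherwise it is L.
n=0: no move → L
n=1: can move to 0, which is L ⇒ W
n=2: can move to 0, which is L ⇒ W
n=3: moves to 2(W), 1(W); every one is W ⇒ L
n=4: can move to 3, which is L ⇒ W
n=5: can move to 3, which is L ⇒ W
n=6: moves to 5(W), 4(W); every one is W ⇒ L
n=7: can move to 6, which is L ⇒ W
n=8: can move to 6, which is L ⇒ W
n=9: moves to 8(W), 7(W), 2(W), 1(W); every one is W ⇒ L
n=10: can move to 9, which is L ⇒ W
n=11: can move to 9, which is L ⇒ W
n=12: moves to 11(W), 10(W), 5(W), 4(W); every one is W ⇒ L
n=13: can move to 12, which is L ⇒ W
n=14: can move to 12, which is L ⇒ W
n=15: moves to 14(W), 13(W), 8(W), 7(W); every one is W ⇒ L
n=16: can move to 15, which is L ⇒ W
n=17: can move to 15, which is L ⇒ W
n=18: moves to 17(W), 16(W), 11(W), 10(W); every one is W ⇒ L
n=19: can move to 18, which is L ⇒ W
n=20: can move to 18, which is L ⇒ W
n=21: moves to 20(W), 19(W), 14(W), 13(W); every one is W ⇒ L
n=22: can move to 21, which is L ⇒ W
n=23: can move to 21, which is L ⇒ W
n=24: moves to 23(W), 22(W), 17(W), 16(W); every one is W ⇒ L
n=25: can move to 24, which is L ⇒ W
n=26: can move to 24, which is L ⇒ W
n=27: moves to 26(W), 25(W), 20(W), 19(W); every one is W ⇒ L
n=28: can move to 27, which is L ⇒ W
n=29: can move to 27, which is L ⇒ W
n=30: moves to 29(W), 28(W), 23(W), 22(W); every one is W ⇒ L
n=31: can move to 30, which is L ⇒ W
n=32: can move to 30, which is L ⇒ W
n=33: moves to 32(W), 31(W), 26(W), 25(W); every one is W ⇒ L
n=34: can move to 33, which is L ⇒ W
n=35: can move to 33, which is L ⇒ W
n=36: moves to 35(W), 34(W), 29(W), 28(W); every one is W ⇒ L
n=37: can move to 36, which is L ⇒ W
n=38: can move to 36, which is L ⇒ W
n=39: moves to 38(W), 37(W), 32(W), 31(W); every one is W ⇒ L
The losing starting values of n are exactly the entries labelled L in this table (14 of them).

0, 3, 6, 9, 12, 15, 18, 21, 24, 27, 30, 33, 36, 39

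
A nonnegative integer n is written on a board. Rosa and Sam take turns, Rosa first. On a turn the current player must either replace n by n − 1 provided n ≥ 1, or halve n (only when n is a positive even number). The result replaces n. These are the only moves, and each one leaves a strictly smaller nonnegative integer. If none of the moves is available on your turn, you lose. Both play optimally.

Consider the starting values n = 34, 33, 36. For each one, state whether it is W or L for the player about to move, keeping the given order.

34: W, 33: L, 36: W

Positions with no move are L. A position that does have a move is losing for the player to move precisely when every available move leads to a winning position for the opponent. Fill in the labels:
n=0: no move → L
n=1: reaches L-position 0 → W
n=2: only reaches 1(W), which is W → L
n=3: reaches L-position 2 → W
n=4: reaches L-position 2 → W
n=5: only reaches 4(W), which is W → L
n=6: reaches L-position 5 → W
n=7: only reaches 6(W), which is W → L
n=8: reaches L-position 7 → W
n=9: only reaches 8(W), which is W → L
n=10: reaches L-position 5 → W
n=11: only reaches 10(W), which is W → L
n=12: reaches L-position 11 → W
n=13: only reaches 12(W), which is W → L
n=14: reaches L-position 7 → W
n=15: only reaches 14(W), which is W → L
n=16: reaches L-position 15 → W
n=17: only reaches 16(W), which is W → L
n=18: reaches L-position 9 → W
n=19: only reaches 18(W), which is W → L
n=20: reaches L-position 19 → W
n=21: only reaches 20(W), which is W → L
n=22: reaches L-position 11 → W
n=23: only reaches 22(W), which is W → L
n=24: reaches L-position 23 → W
n=25: only reaches 24(W), which is W → L
n=26: reaches L-position 13 → W
n=27: only reaches 26(W), which is W → L
n=28: reaches L-position 27 → W
n=29: only reaches 28(W), which is W → L
n=30: reaches L-position 15 → W
n=31: only reaches 30(W), which is W → L
n=32: reaches L-position 31 → W
n=33: only reaches 32(W), which is W → L
n=34: reaches L-position 17 → W
n=35: only reaches 34(W), which is W → L
n=36: reaches L-position 35 → W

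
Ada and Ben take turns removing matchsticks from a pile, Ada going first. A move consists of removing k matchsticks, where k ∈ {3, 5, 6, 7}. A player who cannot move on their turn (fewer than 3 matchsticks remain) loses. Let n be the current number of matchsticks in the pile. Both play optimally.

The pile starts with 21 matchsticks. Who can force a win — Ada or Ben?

Ben wins.

Build the W/L table. Terminal = L. A non-terminal position is W if it has a move to some L; otherwise it is L.
n=0: no move → L
n=1: no move → L
n=2: no move → L
n=3: reaches L-position 0 → W
n=4: reaches L-position 1 → W
n=5: reaches L-position 2 → W
n=6: reaches L-position 1 → W
n=7: reaches L-position 2 → W
n=8: reaches L-position 2 → W
n=9: reaches L-position 2 → W
n=10: only reaches 7(W), 5(W), 4(W), 3(W), all W → L
n=11: only reaches 8(W), 6(W), 5(W), 4(W), all W → L
n=12: only reaches 9(W), 7(W), 6(W), 5(W), all W → L
n=13: reaches L-position 10 → W
n=14: reaches L-position 11 → W
n=15: reaches L-position 12 → W
n=16: reaches L-position 11 → W
n=17: reaches L-position 12 → W
n=18: reaches L-position 12 → W
n=19: reaches L-position 12 → W
n=20: only reaches 17(W), 15(W), 14(W), 13(W), all W → L
n=21: only reaches 18(W), 16(W), 15(W), 14(W), all W → L
The starting position 21 is L: whatever Ada does, the opponent receives a W position.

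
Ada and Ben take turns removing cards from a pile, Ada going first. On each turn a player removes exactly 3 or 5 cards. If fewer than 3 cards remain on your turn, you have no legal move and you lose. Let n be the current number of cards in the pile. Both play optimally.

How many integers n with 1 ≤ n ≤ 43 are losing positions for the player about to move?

Label each position W (a win for the player to move) or L (a loss). A position with no legal move is L; any other position is W exactly when some move reaches an L, and L when every move reaches a W.
n=0: no move → L
n=1: no move → L
n=2: no move → L
n=3: →0(L), so W
n=4: →1(L), so W
n=5: →2(L), so W
n=6: →1(L), so W
n=7: →2(L), so W
n=8: →5(W), 3(W) — all W, so L
n=9: →6(W), 4(W) — all W, so L
n=10: →7(W), 5(W) — all W, so L
n=11: →8(L), so W
n=12: →9(L), so W
n=13: →10(L), so W
n=14: →9(L), so W
n=15: →10(L), so W
n=16: →13(W), 11(W) — all W, so L
n=17: →14(W), 12(W) — all W, so L
n=18: →15(W), 13(W) — all W, so L
n=19: →16(L), so W
n=20: →17(L), so W
n=21: →18(L), so W
n=22: →17(L), so W
n=23: →18(L), so W
n=24: →21(W), 19(W) — all W, so L
n=25: →22(W), 20(W) — all W, so L
n=26: →23(W), 21(W) — all W, so L
n=27: →24(L), so W
n=28: →25(L), so W
n=29: →26(L), so W
n=30: →25(L), so W
n=31: →26(L), so W
n=32: →29(W), 27(W) — all W, so L
n=33: →30(W), 28(W) — all W, so L
n=34: →31(W), 29(W) — all W, so L
n=35: →32(L), so W
n=36: →33(L), so W
n=37: →34(L), so W
n=38: →33(L), so W
n=39: →34(L), so W
n=40: →37(W), 35(W) — all W, so L
n=41: →38(W), 36(W) — all W, so L
n=42: →39(W), 37(W) — all W, so L
n=43: →40(L), so W
L entries with 1 ≤ n ≤ 43 (n=0 is outside the asked range and is not counted): n = 1, 2, 8, 9, 10, 16, 17, 18, 24, 25, 26, 32, 33, 34, 40, 41, 42; that makes 17.

17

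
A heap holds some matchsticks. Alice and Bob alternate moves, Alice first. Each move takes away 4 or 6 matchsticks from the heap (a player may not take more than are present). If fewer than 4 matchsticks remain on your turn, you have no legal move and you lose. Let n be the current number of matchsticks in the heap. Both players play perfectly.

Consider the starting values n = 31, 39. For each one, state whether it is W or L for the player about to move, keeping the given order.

Compute win/loss labels from the base case upward. A position with no move is L. Any other position is W if it can reach an L in one move, else L.
n=0: no move → L
n=1: no move → L
n=2: no move → L
n=3: no move → L
n=4: W (go to 0, an L position)
n=5: W (go to 1, an L position)
n=6: W (go to 2, an L position)
n=7: W (go to 3, an L position)
n=8: W (go to 2, an L position)
n=9: W (go to 3, an L position)
n=10: L (options 6(W), 4(W) are all W)
n=11: L (options 7(W), 5(W) are all W)
n=12: L (options 8(W), 6(W) are all W)
n=13: L (options 9(W), 7(W) are all W)
n=14: W (go to 10, an L position)
n=15: W (go to 11, an L position)
n=16: W (go to 12, an L position)
n=17: W (go to 13, an L position)
n=18: W (go to 12, an L position)
n=19: W (go to 13, an L position)
n=20: L (options 16(W), 14(W) are all W)
n=21: L (options 17(W), 15(W) are all W)
n=22: L (options 18(W), 16(W) are all W)
n=23: L (options 19(W), 17(W) are all W)
n=24: W (go to 20, an L position)
n=25: W (go to 21, an L position)
n=26: W (go to 22, an L position)
n=27: W (go to 23, an L position)
n=28: W (go to 22, an L position)
n=29: W (go to 23, an L position)
n=30: L (options 26(W), 24(W) are all W)
n=31: L (options 27(W), 25(W) are all W)
n=32: L (options 28(W), 26(W) are all W)
n=33: L (options 29(W), 27(W) are all W)
n=34: W (go to 30, an L position)
n=35: W (go to 31, an L position)
n=36: W (go to 32, an L position)
n=37: W (go to 33, an L position)
n=38: W (go to 32, an L position)
n=39: W (go to 33, an L position)

31: L, 39: W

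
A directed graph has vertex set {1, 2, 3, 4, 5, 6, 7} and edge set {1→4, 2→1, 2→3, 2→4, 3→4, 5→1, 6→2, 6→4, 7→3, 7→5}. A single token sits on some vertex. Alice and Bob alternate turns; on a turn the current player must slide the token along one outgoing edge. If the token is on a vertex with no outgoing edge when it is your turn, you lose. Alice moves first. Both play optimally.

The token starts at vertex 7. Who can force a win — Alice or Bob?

Classify positions by backward induction: terminal positions (no move available) are L. From any other position, the mover wins iff some move reaches an L.
Every edge goes from a vertex to one that appears earlier in the order 4, 3, 1, 2, 5, 7, 6, so processing vertices in that order labels each vertex after all of its successors.
4: no outgoing edge → L
3: can move to 4, which is L ⇒ W
1: can move to 4, which is L ⇒ W
2: can move to 4, which is L ⇒ W
5: the only move is to 1(W), a W ⇒ L
7: can move to 5, which is L ⇒ W
6: can move to 4, which is L ⇒ W
From 7 Alice can move to 5, reaching an L position.

Alice wins.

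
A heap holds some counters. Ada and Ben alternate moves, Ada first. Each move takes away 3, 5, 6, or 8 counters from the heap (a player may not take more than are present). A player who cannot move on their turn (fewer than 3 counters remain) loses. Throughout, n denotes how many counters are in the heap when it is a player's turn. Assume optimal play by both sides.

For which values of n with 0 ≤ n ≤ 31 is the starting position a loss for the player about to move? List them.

0, 1, 2, 11, 12, 13, 22, 23, 24

Label each position W (a win for the player to move) or L (a loss). A position with no legal move is L; any other position is W exactly when some move reaches an L, and L when every move reaches a W.
n=0: no move → L
n=1: no move → L
n=2: no move → L
n=3: reaches L-position 0 → W
n=4: reaches L-position 1 → W
n=5: reaches L-position 2 → W
n=6: reaches L-position 1 → W
n=7: reaches L-position 2 → W
n=8: reaches L-position 2 → W
n=9: reaches L-position 1 → W
n=10: reaches L-position 2 → W
n=11: only reaches 8(W), 6(W), 5(W), 3(W), all W → L
n=12: only reaches 9(W), 7(W), 6(W), 4(W), all W → L
n=13: only reaches 10(W), 8(W), 7(W), 5(W), all W → L
n=14: reaches L-position 11 → W
n=15: reaches L-position 12 → W
n=16: reaches L-position 13 → W
n=17: reaches L-position 12 → W
n=18: reaches L-position 13 → W
n=19: reaches L-position 13 → W
n=20: reaches L-position 12 → W
n=21: reaches L-position 13 → W
n=22: only reaches 19(W), 17(W), 16(W), 14(W), all W → L
n=23: only reaches 20(W), 18(W), 17(W), 15(W), all W → L
n=24: only reaches 21(W), 19(W), 18(W), 16(W), all W → L
n=25: reaches L-position 22 → W
n=26: reaches L-position 23 → W
n=27: reaches L-position 24 → W
n=28: reaches L-position 23 → W
n=29: reaches L-position 24 → W
n=30: reaches L-position 24 → W
n=31: reaches L-position 23 → W
Reading off the rows marked L gives the requested list; there are 9 such values of n.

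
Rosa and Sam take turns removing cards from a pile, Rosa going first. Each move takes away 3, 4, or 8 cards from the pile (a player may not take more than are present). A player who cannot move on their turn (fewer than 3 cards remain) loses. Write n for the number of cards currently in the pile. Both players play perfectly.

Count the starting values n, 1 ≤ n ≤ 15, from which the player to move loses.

6

Positions with no move are L. A position that does have a move is losing for the player to move precisely when every available move leads to a winning position for the opponent. Fill in the labels:
n=0: no move → L
n=1: no move → L
n=2: no move → L
n=3: →0(L), so W
n=4: →1(L), so W
n=5: →2(L), so W
n=6: →2(L), so W
n=7: →4(W), 3(W) — all W, so L
n=8: →0(L), so W
n=9: →1(L), so W
n=10: →7(L), so W
n=11: →7(L), so W
n=12: →9(W), 8(W), 4(W) — all W, so L
n=13: →10(W), 9(W), 5(W) — all W, so L
n=14: →11(W), 10(W), 6(W) — all W, so L
n=15: →12(L), so W
L entries with 1 ≤ n ≤ 15 (n=0 is outside the asked range and is not counted): n = 1, 2, 7, 12, 13, 14; that makes 6.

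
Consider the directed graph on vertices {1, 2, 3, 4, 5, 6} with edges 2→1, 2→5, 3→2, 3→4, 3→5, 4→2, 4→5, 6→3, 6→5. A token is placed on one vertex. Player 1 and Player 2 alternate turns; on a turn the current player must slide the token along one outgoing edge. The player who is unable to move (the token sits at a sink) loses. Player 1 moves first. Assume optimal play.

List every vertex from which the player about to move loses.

1, 5

Positions with no move are L. A position that does have a move is losing for the player to move precisely when every available move leads to a winning position for the opponent. Fill in the labels:
Every edge goes from a vertex to one that appears earlier in the order 5, 1, 2, 4, 3, 6, so processing vertices in that order labels each vertex after all of its successors.
5: no outgoing edge → L
1: no outgoing edge → L
2: →1(L), so W
4: →5(L), so W
3: →5(L), so W
6: →5(L), so W
Reading off the rows marked L gives the requested list; there are 2 such vertices.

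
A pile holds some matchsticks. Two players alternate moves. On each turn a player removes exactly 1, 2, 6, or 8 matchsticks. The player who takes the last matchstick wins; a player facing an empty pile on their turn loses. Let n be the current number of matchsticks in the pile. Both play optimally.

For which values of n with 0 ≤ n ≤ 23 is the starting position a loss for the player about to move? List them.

0, 3, 7, 10, 14, 17, 21

Compute win/loss labels from the base case upward. A position with no move is L. Any other position is W if it can reach an L in one move, else L.
n=0: no move → L
n=1: W (go to 0, an L position)
n=2: W (go to 0, an L position)
n=3: L (options 2(W), 1(W) are all W)
n=4: W (go to 3, an L position)
n=5: W (go to 3, an L position)
n=6: W (go to 0, an L position)
n=7: L (options 6(W), 5(W), 1(W) are all W)
n=8: W (go to 7, an L position)
n=9: W (go to 7, an L position)
n=10: L (options 9(W), 8(W), 4(W), 2(W) are all W)
n=11: W (go to 10, an L position)
n=12: W (go to 10, an L position)
n=13: W (go to 7, an L position)
n=14: L (options 13(W), 12(W), 8(W), 6(W) are all W)
n=15: W (go to 14, an L position)
n=16: W (go to 14, an L position)
n=17: L (options 16(W), 15(W), 11(W), 9(W) are all W)
n=18: W (go to 17, an L position)
n=19: W (go to 17, an L position)
n=20: W (go to 14, an L position)
n=21: L (options 20(W), 19(W), 15(W), 13(W) are all W)
n=22: W (go to 21, an L position)
n=23: W (go to 21, an L position)
Reading off the rows marked L gives the requested list; there are 7 such values of n.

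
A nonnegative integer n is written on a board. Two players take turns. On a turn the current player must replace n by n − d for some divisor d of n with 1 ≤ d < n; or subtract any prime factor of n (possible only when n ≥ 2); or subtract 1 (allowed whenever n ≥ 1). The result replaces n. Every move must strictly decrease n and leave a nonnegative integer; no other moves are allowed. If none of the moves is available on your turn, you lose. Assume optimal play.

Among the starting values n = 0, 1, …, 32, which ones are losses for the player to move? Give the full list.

0, 4, 9, 14, 20, 26, 32

Classify positions by backward induction: terminal positions (no move available) are L. From any other position, the mover wins iff some move reaches an L.
n=0: no move → L
n=1: →0(L), so W
n=2: →0(L), so W
n=3: →0(L), so W
n=4: →2(W), 3(W) — all W, so L
n=5: →0(L), so W
n=6: →4(L), so W
n=7: →0(L), so W
n=8: →4(L), so W
n=9: →6(W), 8(W) — all W, so L
n=10: →9(L), so W
n=11: →0(L), so W
n=12: →9(L), so W
n=13: →0(L), so W
n=14: →7(W), 12(W), 13(W) — all W, so L
n=15: →14(L), so W
n=16: →14(L), so W
n=17: →0(L), so W
n=18: →9(L), so W
n=19: →0(L), so W
n=20: →10(W), 15(W), 16(W), 18(W), 19(W) — all W, so L
n=21: →14(L), so W
n=22: →20(L), so W
n=23: →0(L), so W
n=24: →20(L), so W
n=25: →20(L), so W
n=26: →13(W), 24(W), 25(W) — all W, so L
n=27: →26(L), so W
n=28: →14(L), so W
n=29: →0(L), so W
n=30: →20(L), so W
n=31: →0(L), so W
n=32: →16(W), 24(W), 28(W), 30(W), 31(W) — all W, so L
Reading off the rows marked L gives the requested list; there are 7 such values of n.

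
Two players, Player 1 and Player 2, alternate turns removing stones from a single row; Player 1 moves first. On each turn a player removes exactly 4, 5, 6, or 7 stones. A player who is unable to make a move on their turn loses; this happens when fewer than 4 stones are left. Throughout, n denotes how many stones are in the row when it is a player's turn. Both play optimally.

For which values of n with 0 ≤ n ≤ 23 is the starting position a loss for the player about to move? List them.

0, 1, 2, 3, 11, 12, 13, 14, 22, 23

Label each position W (a win for the player to move) or L (a loss). A position with no legal move is L; any other position is W exactly when some move reaches an L, and L when every move reaches a W.
n=0: no move → L
n=1: no move → L
n=2: no move → L
n=3: no move → L
n=4: →0(L), so W
n=5: →1(L), so W
n=6: →2(L), so W
n=7: →3(L), so W
n=8: →3(L), so W
n=9: →3(L), so W
n=10: →3(L), so W
n=11: →7(W), 6(W), 5(W), 4(W) — all W, so L
n=12: →8(W), 7(W), 6(W), 5(W) — all W, so L
n=13: →9(W), 8(W), 7(W), 6(W) — all W, so L
n=14: →10(W), 9(W), 8(W), 7(W) — all W, so L
n=15: →11(L), so W
n=16: →12(L), so W
n=17: →13(L), so W
n=18: →14(L), so W
n=19: →14(L), so W
n=20: →14(L), so W
n=21: →14(L), so W
n=22: →18(W), 17(W), 16(W), 15(W) — all W, so L
n=23: →19(W), 18(W), 17(W), 16(W) — all W, so L
Reading off the rows marked L gives the requested list; there are 10 such values of n.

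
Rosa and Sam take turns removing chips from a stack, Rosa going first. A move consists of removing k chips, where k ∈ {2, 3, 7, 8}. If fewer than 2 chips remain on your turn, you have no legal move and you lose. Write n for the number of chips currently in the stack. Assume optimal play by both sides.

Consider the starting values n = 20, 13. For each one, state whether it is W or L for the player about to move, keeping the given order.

Work bottom-up. With no move the player to move loses. Otherwise the position is W if at least one move leads to an L position for the opponent, and L if every move leads to a W.
n=0: no move → L
n=1: no move → L
n=2: W (go to 0, an L position)
n=3: W (go to 1, an L position)
n=4: W (go to 1, an L position)
n=5: L (options 3(W), 2(W) are all W)
n=6: L (options 4(W), 3(W) are all W)
n=7: W (go to 5, an L position)
n=8: W (go to 6, an L position)
n=9: W (go to 6, an L position)
n=10: L (options 8(W), 7(W), 3(W), 2(W) are all W)
n=11: L (options 9(W), 8(W), 4(W), 3(W) are all W)
n=12: W (go to 10, an L position)
n=13: W (go to 11, an L position)
n=14: W (go to 11, an L position)
n=15: L (options 13(W), 12(W), 8(W), 7(W) are all W)
n=16: L (options 14(W), 13(W), 9(W), 8(W) are all W)
n=17: W (go to 15, an L position)
n=18: W (go to 16, an L position)
n=19: W (go to 16, an L position)
n=20: L (options 18(W), 17(W), 13(W), 12(W) are all W)

20: L, 13: W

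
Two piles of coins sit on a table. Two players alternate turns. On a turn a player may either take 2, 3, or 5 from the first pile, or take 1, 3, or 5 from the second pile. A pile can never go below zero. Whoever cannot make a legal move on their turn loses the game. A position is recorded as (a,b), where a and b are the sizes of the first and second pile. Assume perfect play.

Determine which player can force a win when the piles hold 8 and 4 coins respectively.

The second player wins.

Compute win/loss labels from the base case upward. A position with no move is L. Any other position is W if it can reach an L in one move, else L.
No move ever increases a pile, so every position that can arise here has a ≤ 8 and b ≤ 4; it is enough to label the cells with 0 ≤ a ≤ 8 and 0 ≤ b ≤ 4.
Every move lowers a or b (never raises either), so fill the grid row by row in increasing a, and left to right within a row: each cell's successors are then already labelled.
      b=0  b=1  b=2  b=3  b=4
a=0:    L    W    L    W    L
a=1:    L    W    L    W    L
a=2:    W    L    W    L    W
a=3:    W    L    W    L    W
a=4:    W    W    W    W    W
a=5:    W    W    W    W    W
a=6:    W    W    W    W    W
a=7:    L    W    L    W    L
a=8:    L    W    L    W    L
Cells with no legal move (terminal, hence L): (0,0), (1,0).
The remaining L cells, each justified by listing all of its moves:
(0,2): L (sole option (0,1)(W) is W)
(0,4): L (options (0,3)(W), (0,1)(W) are all W)
(1,2): L (sole option (1,1)(W) is W)
(1,4): L (options (1,3)(W), (1,1)(W) are all W)
(2,1): L (options (0,1)(W), (2,0)(W) are all W)
(2,3): L (options (0,3)(W), (2,2)(W), (2,0)(W) are all W)
(3,1): L (options (1,1)(W), (0,1)(W), (3,0)(W) are all W)
(3,3): L (options (1,3)(W), (0,3)(W), (3,2)(W), (3,0)(W) are all W)
(7,0): L (options (5,0)(W), (4,0)(W), (2,0)(W) are all W)
(7,2): L (options (5,2)(W), (4,2)(W), (2,2)(W), (7,1)(W) are all W)
(7,4): L (options (5,4)(W), (4,4)(W), (2,4)(W), (7,3)(W), (7,1)(W) are all W)
(8,0): L (options (6,0)(W), (5,0)(W), (3,0)(W) are all W)
(8,2): L (options (6,2)(W), (5,2)(W), (3,2)(W), (8,1)(W) are all W)
(8,4): L (options (6,4)(W), (5,4)(W), (3,4)(W), (8,3)(W), (8,1)(W) are all W)
Every other cell has at least one move into one of the L cells above, so it is W.
The starting position (8,4) is L: whatever the player to move does, the opponent receives a W position.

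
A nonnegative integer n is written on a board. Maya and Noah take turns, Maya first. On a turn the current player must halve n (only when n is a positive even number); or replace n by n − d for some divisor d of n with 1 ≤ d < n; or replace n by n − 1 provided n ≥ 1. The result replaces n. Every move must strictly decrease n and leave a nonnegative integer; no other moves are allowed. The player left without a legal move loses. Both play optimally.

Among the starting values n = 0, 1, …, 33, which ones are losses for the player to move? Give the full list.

Work bottom-up. With no move the player to move loses. Otherwise the position is W if at least one move leads to an L position for the opponent, and L if every move leads to a W.
n=0: no move → L
n=1: can move to 0, which is L ⇒ W
n=2: the only move is to 1(W), a W ⇒ L
n=3: can move to 2, which is L ⇒ W
n=4: can move to 2, which is L ⇒ W
n=5: the only move is to 4(W), a W ⇒ L
n=6: can move to 5, which is L ⇒ W
n=7: the only move is to 6(W), a W ⇒ L
n=8: can move to 7, which is L ⇒ W
n=9: moves to 6(W), 8(W); every one is W ⇒ L
n=10: can move to 5, which is L ⇒ W
n=11: the only move is to 10(W), a W ⇒ L
n=12: can move to 9, which is L ⇒ W
n=13: the only move is to 12(W), a W ⇒ L
n=14: can move to 7, which is L ⇒ W
n=15: moves to 10(W), 12(W), 14(W); every one is W ⇒ L
n=16: can move to 15, which is L ⇒ W
n=17: the only move is to 16(W), a W ⇒ L
n=18: can move to 9, which is L ⇒ W
n=19: the only move is to 18(W), a W ⇒ L
n=20: can move to 15, which is L ⇒ W
n=21: moves to 14(W), 18(W), 20(W); every one is W ⇒ L
n=22: can move to 11, which is L ⇒ W
n=23: the only move is to 22(W), a W ⇒ L
n=24: can move to 21, which is L ⇒ W
n=25: moves to 20(W), 24(W); every one is W ⇒ L
n=26: can move to 13, which is L ⇒ W
n=27: moves to 18(W), 24(W), 26(W); every one is W ⇒ L
n=28: can move to 21, which is L ⇒ W
n=29: the only move is to 28(W), a W ⇒ L
n=30: can move to 15, which is L ⇒ W
n=31: the only move is to 30(W), a W ⇒ L
n=32: can move to 31, which is L ⇒ W
n=33: moves to 22(W), 30(W), 32(W); every one is W ⇒ L
Reading off the rows marked L gives the requested list; there are 17 such values of n.

0, 2, 5, 7, 9, 11, 13, 15, 17, 19, 21, 23, 25, 27, 29, 31, 33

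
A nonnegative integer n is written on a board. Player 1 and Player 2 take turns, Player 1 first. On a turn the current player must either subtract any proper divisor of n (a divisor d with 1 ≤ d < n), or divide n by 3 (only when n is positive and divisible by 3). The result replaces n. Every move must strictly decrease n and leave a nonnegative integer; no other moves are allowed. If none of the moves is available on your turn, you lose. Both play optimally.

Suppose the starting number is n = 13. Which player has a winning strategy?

Build the W/L table. Terminal = L. A non-terminal position is W if it has a move to some L; otherwise it is L.
n=0: no move → L
n=1: no move → L
n=2: →1(L), so W
n=3: →1(L), so W
n=4: →2(W), 3(W) — all W, so L
n=5: →4(L), so W
n=6: →4(L), so W
n=7: →6(W) only, which is W, so L
n=8: →4(L), so W
n=9: →3(W), 6(W), 8(W) — all W, so L
n=10: →9(L), so W
n=11: →10(W) only, which is W, so L
n=12: →4(L), so W
n=13: →12(W) only, which is W, so L
The starting position 13 is L: whatever Player 1 does, the opponent receives a W position.

Player 2 wins.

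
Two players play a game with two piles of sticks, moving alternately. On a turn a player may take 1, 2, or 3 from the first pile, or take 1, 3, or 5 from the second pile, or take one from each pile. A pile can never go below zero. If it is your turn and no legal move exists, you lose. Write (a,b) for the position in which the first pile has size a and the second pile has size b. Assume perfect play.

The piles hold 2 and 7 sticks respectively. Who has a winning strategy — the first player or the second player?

Use the standard recursion: the mover loses at a terminal position; elsewhere, the mover wins exactly when some move hands the opponent an L position.
No move ever increases a pile, so every position that can arise here has a ≤ 2 and b ≤ 7; it is enough to label the cells with 0 ≤ a ≤ 2 and 0 ≤ b ≤ 7.
Every move lowers a or b (never raises either), so fill the grid row by row in increasing a, and left to right within a row: each cell's successors are then already labelled.
      b=0  b=1  b=2  b=3  b=4  b=5  b=6  b=7
a=0:    L    W    L    W    L    W    L    W
a=1:    W    W    W    W    W    W    W    W
a=2:    W    L    W    L    W    L    W    L
Cells with no legal move (terminal, hence L): (0,0).
The remaining L cells, each justified by listing all of its moves:
(0,2): only reaches (0,1)(W), which is W → L
(0,4): only reaches (0,3)(W), (0,1)(W), all W → L
(0,6): only reaches (0,5)(W), (0,3)(W), (0,1)(W), all W → L
(2,1): only reaches (1,1)(W), (0,1)(W), (2,0)(W), (1,0)(W), all W → L
(2,3): only reaches (1,3)(W), (0,3)(W), (2,2)(W), (2,0)(W), (1,2)(W), all W → L
(2,5): only reaches (1,5)(W), (0,5)(W), (2,4)(W), (2,2)(W), (2,0)(W), (1,4)(W), all W → L
(2,7): only reaches (1,7)(W), (0,7)(W), (2,6)(W), (2,4)(W), (2,2)(W), (1,6)(W), all W → L
Every other cell has at least one move into one of the L cells above, so it is W.
The starting position (2,7) is L: whatever the player to move does, the opponent receives a W position.

The second player wins.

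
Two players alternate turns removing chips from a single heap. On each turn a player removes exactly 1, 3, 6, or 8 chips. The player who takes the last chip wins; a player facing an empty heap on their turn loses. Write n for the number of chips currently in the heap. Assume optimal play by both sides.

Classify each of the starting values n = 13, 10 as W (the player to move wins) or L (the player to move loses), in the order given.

Compute win/loss labels from the base case upward. A position with no move is L. Any other position is W if it can reach an L in one move, else L.
n=0: no move → L
n=1: reaches L-position 0 → W
n=2: only reaches 1(W), which is W → L
n=3: reaches L-position 2 → W
n=4: only reaches 3(W), 1(W), all W → L
n=5: reaches L-position 4 → W
n=6: reaches L-position 0 → W
n=7: reaches L-position 4 → W
n=8: reaches L-position 2 → W
n=9: only reaches 8(W), 6(W), 3(W), 1(W), all W → L
n=10: reaches L-position 9 → W
n=11: only reaches 10(W), 8(W), 5(W), 3(W), all W → L
n=12: reaches L-position 11 → W
n=13: only reaches 12(W), 10(W), 7(W), 5(W), all W → L

13: L, 10: W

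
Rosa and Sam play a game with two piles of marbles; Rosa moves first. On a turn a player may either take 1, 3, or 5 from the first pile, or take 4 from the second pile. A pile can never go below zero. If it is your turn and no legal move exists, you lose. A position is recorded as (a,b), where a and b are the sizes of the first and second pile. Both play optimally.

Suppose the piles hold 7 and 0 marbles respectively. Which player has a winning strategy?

Rosa wins.

Label each position W (a win for the player to move) or L (a loss). A position with no legal move is L; any other position is W exactly when some move reaches an L, and L when every move reaches a W.
No move ever increases a pile, so every position that can arise here has a ≤ 7 and b ≤ 0; it is enough to label the cells with 0 ≤ a ≤ 7 and 0 ≤ b ≤ 0.
Every move lowers a or b (never raises either), so fill the grid row by row in increasing a, and left to right within a row: each cell's successors are then already labelled.
      b=0
a=0:    L
a=1:    W
a=2:    L
a=3:    W
a=4:    L
a=5:    W
a=6:    L
a=7:    W
Cells with no legal move (terminal, hence L): (0,0).
The remaining L cells, each justified by listing all of its moves:
(2,0): →(1,0)(W) only, which is W, so L
(4,0): →(3,0)(W), (1,0)(W) — all W, so L
(6,0): →(5,0)(W), (3,0)(W), (1,0)(W) — all W, so L
Every other cell has at least one move into one of the L cells above, so it is W.
From (7,0) Rosa can move to (6,0), reaching an L position.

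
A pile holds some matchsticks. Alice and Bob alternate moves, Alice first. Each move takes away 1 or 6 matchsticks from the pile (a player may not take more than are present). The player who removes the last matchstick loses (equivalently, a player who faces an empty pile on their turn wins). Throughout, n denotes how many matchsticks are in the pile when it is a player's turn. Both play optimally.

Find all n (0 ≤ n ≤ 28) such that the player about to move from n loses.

1, 3, 5, 8, 10, 12, 15, 17, 19, 22, 24, 26

Use the standard recursion: the mover wins at a terminal position; elsewhere, the mover wins exactly when some move hands the opponent an L position.
n=0: no move; the opponent has just taken the last matchstick and therefore loses → W
n=1: L (sole option 0(W) is W)
n=2: W (go to 1, an L position)
n=3: L (sole option 2(W) is W)
n=4: W (go to 3, an L position)
n=5: L (sole option 4(W) is W)
n=6: W (go to 5, an L position)
n=7: W (go to 1, an L position)
n=8: L (options 7(W), 2(W) are all W)
n=9: W (go to 8, an L position)
n=10: L (options 9(W), 4(W) are all W)
n=11: W (go to 10, an L position)
n=12: L (options 11(W), 6(W) are all W)
n=13: W (go to 12, an L position)
n=14: W (go to 8, an L position)
n=15: L (options 14(W), 9(W) are all W)
n=16: W (go to 15, an L position)
n=17: L (options 16(W), 11(W) are all W)
n=18: W (go to 17, an L position)
n=19: L (options 18(W), 13(W) are all W)
n=20: W (go to 19, an L position)
n=21: W (go to 15, an L position)
n=22: L (options 21(W), 16(W) are all W)
n=23: W (go to 22, an L position)
n=24: L (options 23(W), 18(W) are all W)
n=25: W (go to 24, an L position)
n=26: L (options 25(W), 20(W) are all W)
n=27: W (go to 26, an L position)
n=28: W (go to 22, an L position)
The losing starting values of n are exactly the entries labelled L in this table (12 of them).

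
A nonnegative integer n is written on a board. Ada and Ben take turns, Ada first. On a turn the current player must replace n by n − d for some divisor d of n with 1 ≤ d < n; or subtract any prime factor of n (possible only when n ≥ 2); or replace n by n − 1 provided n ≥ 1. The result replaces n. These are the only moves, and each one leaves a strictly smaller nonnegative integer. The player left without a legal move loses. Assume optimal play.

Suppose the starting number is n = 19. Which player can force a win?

Compute win/loss labels from the base case upward. A position with no move is L. Any other position is W if it can reach an L in one move, else L.
n=0: no move → L
n=1: can move to 0, which is L ⇒ W
n=2: can move to 0, which is L ⇒ W
n=3: can move to 0, which is L ⇒ W
n=4: moves to 2(W), 3(W); every one is W ⇒ L
n=5: can move to 0, which is L ⇒ W
n=6: can move to 4, which is L ⇒ W
n=7: can move to 0, which is L ⇒ W
n=8: can move to 4, which is L ⇒ W
n=9: moves to 6(W), 8(W); every one is W ⇒ L
n=10: can move to 9, which is L ⇒ W
n=11: can move to 0, which is L ⇒ W
n=12: can move to 9, which is L ⇒ W
n=13: can move to 0, which is L ⇒ W
n=14: moves to 7(W), 12(W), 13(W); every one is W ⇒ L
n=15: can move to 14, which is L ⇒ W
n=16: can move to 14, which is L ⇒ W
n=17: can move to 0, which is L ⇒ W
n=18: can move to 9, which is L ⇒ W
n=19: can move to 0, which is L ⇒ W
The starting position 19 is W: Ada should move to 0, handing over an L position.

Ada wins.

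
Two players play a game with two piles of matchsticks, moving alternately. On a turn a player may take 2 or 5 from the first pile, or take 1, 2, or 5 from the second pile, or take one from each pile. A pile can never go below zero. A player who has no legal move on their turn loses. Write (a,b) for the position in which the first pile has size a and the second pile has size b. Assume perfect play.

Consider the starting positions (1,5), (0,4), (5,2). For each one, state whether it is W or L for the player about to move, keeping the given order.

Use the standard recursion: the mover loses at a terminal position; elsewhere, the mover wins exactly when some move hands the opponent an L position.
No move ever increases a pile, so every position that can arise here has a ≤ 5 and b ≤ 5; it is enough to label the cells with 0 ≤ a ≤ 5 and 0 ≤ b ≤ 5.
Every move lowers a or b (never raises either), so fill the grid row by row in increasing a, and left to right within a row: each cell's successors are then already labelled.
      b=0  b=1  b=2  b=3  b=4  b=5
a=0:    L    W    W    L    W    W
a=1:    L    W    W    L    W    W
a=2:    W    W    L    W    W    L
a=3:    W    L    W    W    L    W
a=4:    L    W    W    L    W    W
a=5:    W    W    L    W    W    L
Cells with no legal move (terminal, hence L): (0,0), (1,0).
The remaining L cells, each justified by listing all of its moves:
(0,3): L (options (0,2)(W), (0,1)(W) are all W)
(1,3): L (options (1,2)(W), (1,1)(W), (0,2)(W) are all W)
(2,2): L (options (0,2)(W), (2,1)(W), (2,0)(W), (1,1)(W) are all W)
(2,5): L (options (0,5)(W), (2,4)(W), (2,3)(W), (2,0)(W), (1,4)(W) are all W)
(3,1): L (options (1,1)(W), (3,0)(W), (2,0)(W) are all W)
(3,4): L (options (1,4)(W), (3,3)(W), (3,2)(W), (2,3)(W) are all W)
(4,0): L (sole option (2,0)(W) is W)
(4,3): L (options (2,3)(W), (4,2)(W), (4,1)(W), (3,2)(W) are all W)
(5,2): L (options (3,2)(W), (0,2)(W), (5,1)(W), (5,0)(W), (4,1)(W) are all W)
(5,5): L (options (3,5)(W), (0,5)(W), (5,4)(W), (5,3)(W), (5,0)(W), (4,4)(W) are all W)
Every other cell has at least one move into one of the L cells above, so it is W.
(1,5): the move to (1,3) reaches an L cell, so W
(0,4): the move to (0,3) reaches an L cell, so W
(5,2): one of the L cells justified above, so L

(1,5): W, (0,4): W, (5,2): L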